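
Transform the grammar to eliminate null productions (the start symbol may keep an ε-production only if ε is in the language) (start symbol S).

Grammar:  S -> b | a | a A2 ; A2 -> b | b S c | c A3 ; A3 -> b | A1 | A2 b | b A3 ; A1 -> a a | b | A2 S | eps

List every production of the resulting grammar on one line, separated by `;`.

Nullable set = {A1, A3}.
ε ∉ L(G), so no ε-production is kept.
Add the nullable-subset variants: A2 → c A3 gives c A3 | c.

S -> b | a | a A2; A2 -> b | b S c | c A3 | c; A3 -> b | A1 | A2 b | b A3; A1 -> a a | b | A2 S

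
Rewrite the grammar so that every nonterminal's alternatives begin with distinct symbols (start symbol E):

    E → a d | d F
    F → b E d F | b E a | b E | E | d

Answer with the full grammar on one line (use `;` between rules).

E → a d | d F; F → E | d | b E F'; F' → d F | a | ε

F has alternatives sharing prefix 'b E': factor to F → b E F' with F' → d F | a | ε.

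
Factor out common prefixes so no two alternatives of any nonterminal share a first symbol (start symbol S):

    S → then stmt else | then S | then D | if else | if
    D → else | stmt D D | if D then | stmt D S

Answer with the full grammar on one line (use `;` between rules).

S has alternatives sharing prefix 'then': factor to S → then S' with S' → stmt else | S | D.
S has alternatives sharing prefix 'if': factor to S → if S'' with S'' → else | ε.
D has alternatives sharing prefix 'stmt D': factor to D → stmt D D' with D' → D | S.

S → then S' | if S''; D → else | if D then | stmt D D'; S' → stmt else | S | D; S'' → else | ε; D' → D | S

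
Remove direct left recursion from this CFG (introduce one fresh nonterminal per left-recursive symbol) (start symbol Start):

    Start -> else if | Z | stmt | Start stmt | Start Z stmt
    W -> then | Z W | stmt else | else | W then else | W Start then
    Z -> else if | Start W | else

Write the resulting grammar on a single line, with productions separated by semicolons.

Start -> else if Start1 | Z Start1 | stmt Start1; W -> then W1 | Z W W1 | stmt else W1 | else W1; Z -> else if | Start W | else; Start1 -> stmt Start1 | Z stmt Start1 | ε; W1 -> then else W1 | Start then W1 | ε

Left recursion appears on Start, W.
For Start: α = {stmt, Z stmt}, β = {else if, Z, stmt}. Rewrite as Start → β Start1 and Start1 → α Start1 | ε.
For W: α = {then else, Start then}, β = {then, Z W, stmt else, else}. Rewrite as W → β W1 and W1 → α W1 | ε.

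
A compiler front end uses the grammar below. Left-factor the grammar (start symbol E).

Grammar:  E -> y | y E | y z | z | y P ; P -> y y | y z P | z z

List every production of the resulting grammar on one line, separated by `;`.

E has alternatives sharing prefix 'y': factor to E → y E' with E' → ε | E | z | P.
P has alternatives sharing prefix 'y': factor to P → y P' with P' → y | z P.

E -> z | y E'; P -> z z | y P'; E' -> ε | E | z | P; P' -> y | z P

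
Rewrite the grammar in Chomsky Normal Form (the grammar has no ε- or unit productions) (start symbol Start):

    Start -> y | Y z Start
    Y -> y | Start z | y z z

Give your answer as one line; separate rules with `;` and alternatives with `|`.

Start -> y | Y Y1; Y -> y | Start X1 | X2 Y2; X1 -> z; X2 -> y; Y1 -> X1 Start; Y2 -> X1 X1

Introduce a nonterminal for each terminal appearing in a rule of length ≥ 2: X1 → z, X2 → y.
Binarize each right-hand side of length ≥ 3 by chaining fresh nonterminals (Y1, Y2, …): affected rules were Start → Y X1 Start; Y → X2 X1 X1.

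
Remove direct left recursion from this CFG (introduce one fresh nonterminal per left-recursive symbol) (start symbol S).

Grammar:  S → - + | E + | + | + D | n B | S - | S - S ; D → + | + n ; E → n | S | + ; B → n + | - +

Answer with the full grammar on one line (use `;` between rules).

S → - + S' | E + S' | + S' | + D S' | n B S'; D → + | + n; E → n | S | +; B → n + | - +; S' → - S' | - S S' | ε

S is directly left-recursive.
For S: α = {-, - S}, β = {- +, E +, +, + D, n B}. Rewrite as S → β S' and S' → α S' | ε.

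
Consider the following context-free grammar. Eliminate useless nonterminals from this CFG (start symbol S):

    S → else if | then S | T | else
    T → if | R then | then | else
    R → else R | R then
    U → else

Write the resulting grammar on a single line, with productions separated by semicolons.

S → else if | then S | T | else; T → if | then | else

Generating nonterminals: {S, T, U}.
Reachable from S after that: {S, T}.
Removed useless symbols: {R, U} and every production mentioning them.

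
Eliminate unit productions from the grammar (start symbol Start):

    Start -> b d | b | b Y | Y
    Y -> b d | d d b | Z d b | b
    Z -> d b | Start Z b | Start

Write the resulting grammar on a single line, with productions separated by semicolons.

Start -> b d | b | b Y | d d b | Z d b; Y -> b d | d d b | Z d b | b; Z -> d b | Start Z b | b d | b | b Y | d d b | Z d b

Unit pairs: Start ⇒* {Y}; Z ⇒* {Start, Y}.
For every A with A ⇒* B via unit rules, add B's non-unit alternatives to A; then delete every rule of the form X → Y.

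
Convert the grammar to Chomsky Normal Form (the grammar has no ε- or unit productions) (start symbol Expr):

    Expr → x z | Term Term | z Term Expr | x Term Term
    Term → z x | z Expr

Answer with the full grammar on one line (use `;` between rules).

Expr → X1 X2 | Term Term | X2 Y1 | X1 Y2; Term → X2 X1 | X2 Expr; X1 → x; X2 → z; Y1 → Term Expr; Y2 → Term Term

Introduce a nonterminal for each terminal appearing in a rule of length ≥ 2: X1 → x, X2 → z.
Binarize each right-hand side of length ≥ 3 by chaining fresh nonterminals (Y1, Y2, …): affected rules were Expr → X2 Term Expr; Expr → X1 Term Term.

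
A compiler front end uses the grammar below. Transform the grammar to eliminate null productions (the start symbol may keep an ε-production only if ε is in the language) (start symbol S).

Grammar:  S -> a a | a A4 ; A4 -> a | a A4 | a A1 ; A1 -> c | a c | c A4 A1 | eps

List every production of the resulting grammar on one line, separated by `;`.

S -> a a | a A4; A4 -> a | a A4 | a A1; A1 -> c | a c | c A4 A1 | c A4

The nullable symbols are {A1}.
ε ∉ L(G), so no ε-production is kept.
For each production, add variants omitting each subset of nullable occurrences: A1 → c A4 A1 gives c A4 A1 | c A4.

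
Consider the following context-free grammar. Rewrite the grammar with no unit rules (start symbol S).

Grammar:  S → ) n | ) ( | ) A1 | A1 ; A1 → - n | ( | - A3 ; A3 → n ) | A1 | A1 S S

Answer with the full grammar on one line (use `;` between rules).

S → - n | ( | - A3 | ) n | ) ( | ) A1; A1 → - n | ( | - A3; A3 → - n | ( | - A3 | n ) | A1 S S

Unit pairs: A3 ⇒* {A1}; S ⇒* {A1}.
For every A with A ⇒* B via unit rules, add B's non-unit alternatives to A; then delete every rule of the form X → Y.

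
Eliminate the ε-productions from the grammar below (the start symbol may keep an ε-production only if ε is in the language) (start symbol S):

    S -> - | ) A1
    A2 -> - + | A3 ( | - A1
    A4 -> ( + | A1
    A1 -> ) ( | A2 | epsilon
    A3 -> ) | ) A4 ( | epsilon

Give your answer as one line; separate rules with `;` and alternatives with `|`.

S -> - | ) A1 | ); A2 -> - + | A3 ( | ( | - A1 | -; A4 -> ( + | A1; A1 -> ) ( | A2; A3 -> ) | ) A4 ( | ) (

Nullable nonterminals: {A1, A3, A4}.
ε ∉ L(G), so no ε-production is kept.
For each production, add variants omitting each subset of nullable occurrences: S → ) A1 gives ) A1 | ). A2 → A3 ( gives A3 ( | (. A2 → - A1 gives - A1 | -. A3 → ) A4 ( gives ) A4 ( | ) (.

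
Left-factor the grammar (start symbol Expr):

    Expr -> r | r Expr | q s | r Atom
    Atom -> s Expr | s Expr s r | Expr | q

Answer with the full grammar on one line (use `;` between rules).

Expr has alternatives sharing prefix 'r': factor to Expr → r Expr1 with Expr1 → ε | Expr | Atom.
Atom has alternatives sharing prefix 's Expr': factor to Atom → s Expr Atom1 with Atom1 → ε | s r.

Expr -> q s | r Expr1; Atom -> Expr | q | s Expr Atom1; Expr1 -> ε | Expr | Atom; Atom1 -> ε | s r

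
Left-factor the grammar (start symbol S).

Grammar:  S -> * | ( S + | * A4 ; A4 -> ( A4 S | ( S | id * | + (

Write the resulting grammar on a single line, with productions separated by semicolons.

S -> ( S + | * S'; A4 -> id * | + ( | ( A4'; S' -> eps | A4; A4' -> A4 S | S

S has alternatives sharing prefix '*': factor to S → * S' with S' → ε | A4.
A4 has alternatives sharing prefix '(': factor to A4 → ( A4' with A4' → A4 S | S.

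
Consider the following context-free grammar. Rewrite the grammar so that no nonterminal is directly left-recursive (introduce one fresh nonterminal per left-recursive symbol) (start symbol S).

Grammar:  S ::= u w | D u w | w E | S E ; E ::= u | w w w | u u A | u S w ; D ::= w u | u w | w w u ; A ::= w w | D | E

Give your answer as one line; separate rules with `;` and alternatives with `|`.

S is directly left-recursive.
For S: α = {E}, β = {u w, D u w, w E}. Rewrite as S → β S' and S' → α S' | ε.

S ::= u w S' | D u w S' | w E S'; E ::= u | w w w | u u A | u S w; D ::= w u | u w | w w u; A ::= w w | D | E; S' ::= E S' | ε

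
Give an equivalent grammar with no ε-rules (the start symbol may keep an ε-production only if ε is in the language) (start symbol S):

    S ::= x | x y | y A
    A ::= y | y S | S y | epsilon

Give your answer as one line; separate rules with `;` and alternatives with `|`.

The nullable symbols are {A}.
ε ∉ L(G), so no ε-production is kept.
For each production, add variants omitting each subset of nullable occurrences: S → y A gives y A | y.

S ::= x | x y | y A | y; A ::= y | y S | S y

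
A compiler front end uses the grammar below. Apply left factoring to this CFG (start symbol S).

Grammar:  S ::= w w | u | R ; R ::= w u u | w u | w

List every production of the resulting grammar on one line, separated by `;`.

R has alternatives sharing prefix 'w': factor to R → w R' with R' → u u | u | ε.
R' has alternatives sharing prefix 'u': factor to R' → u R'' with R'' → u | ε.

S ::= w w | u | R; R ::= w R'; R' ::= eps | u R''; R'' ::= u | eps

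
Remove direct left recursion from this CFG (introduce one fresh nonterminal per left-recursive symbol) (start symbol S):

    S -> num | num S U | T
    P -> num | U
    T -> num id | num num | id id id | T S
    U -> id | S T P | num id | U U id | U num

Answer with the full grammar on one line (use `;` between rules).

S -> num | num S U | T; P -> num | U; T -> num id T' | num num T' | id id id T'; U -> id U' | S T P U' | num id U'; T' -> S T' | ε; U' -> U id U' | num U' | ε

Left recursion appears on T, U.
For T: α = {S}, β = {num id, num num, id id id}. Rewrite as T → β T' and T' → α T' | ε.
For U: α = {U id, num}, β = {id, S T P, num id}. Rewrite as U → β U' and U' → α U' | ε.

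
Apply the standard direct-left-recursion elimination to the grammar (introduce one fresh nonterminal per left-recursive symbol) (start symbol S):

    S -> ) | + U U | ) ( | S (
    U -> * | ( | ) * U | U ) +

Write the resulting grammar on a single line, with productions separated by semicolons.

Left recursion appears on S, U.
For S: α = {(}, β = {), + U U, ) (}. Rewrite as S → β S' and S' → α S' | ε.
For U: α = {) +}, β = {*, (, ) * U}. Rewrite as U → β U' and U' → α U' | ε.

S -> ) S' | + U U S' | ) ( S'; U -> * U' | ( U' | ) * U U'; S' -> ( S' | ε; U' -> ) + U' | ε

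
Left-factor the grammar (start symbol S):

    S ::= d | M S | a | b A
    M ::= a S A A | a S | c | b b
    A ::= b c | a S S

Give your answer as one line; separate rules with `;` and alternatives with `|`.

M has alternatives sharing prefix 'a S': factor to M → a S M' with M' → A A | ε.

S ::= d | M S | a | b A; M ::= c | b b | a S M'; A ::= b c | a S S; M' ::= A A | ε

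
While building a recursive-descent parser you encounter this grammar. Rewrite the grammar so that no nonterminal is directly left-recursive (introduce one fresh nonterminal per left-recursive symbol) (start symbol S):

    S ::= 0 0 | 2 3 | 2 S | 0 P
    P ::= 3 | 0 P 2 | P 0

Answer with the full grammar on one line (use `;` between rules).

S ::= 0 0 | 2 3 | 2 S | 0 P; P ::= 3 P' | 0 P 2 P'; P' ::= 0 P' | ε

P is directly left-recursive.
For P: α = {0}, β = {3, 0 P 2}. Rewrite as P → β P' and P' → α P' | ε.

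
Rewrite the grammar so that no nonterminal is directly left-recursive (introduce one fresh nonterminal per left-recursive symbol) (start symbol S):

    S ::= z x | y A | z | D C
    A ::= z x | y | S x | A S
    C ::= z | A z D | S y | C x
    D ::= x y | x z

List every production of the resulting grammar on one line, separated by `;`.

S ::= z x | y A | z | D C; A ::= z x A' | y A' | S x A'; C ::= z C' | A z D C' | S y C'; D ::= x y | x z; A' ::= S A' | epsilon; C' ::= x C' | epsilon

Left recursion appears on A, C.
For A: α = {S}, β = {z x, y, S x}. Rewrite as A → β A' and A' → α A' | ε.
For C: α = {x}, β = {z, A z D, S y}. Rewrite as C → β C' and C' → α C' | ε.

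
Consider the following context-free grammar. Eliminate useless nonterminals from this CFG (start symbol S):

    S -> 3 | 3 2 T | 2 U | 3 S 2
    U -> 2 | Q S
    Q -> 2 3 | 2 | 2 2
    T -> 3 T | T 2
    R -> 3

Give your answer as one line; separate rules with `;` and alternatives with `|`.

Generating nonterminals: {Q, R, S, U}.
Reachable from S after that: {Q, S, U}.
Removed useless symbols: {R, T} and every production mentioning them.

S -> 3 | 2 U | 3 S 2; U -> 2 | Q S; Q -> 2 3 | 2 | 2 2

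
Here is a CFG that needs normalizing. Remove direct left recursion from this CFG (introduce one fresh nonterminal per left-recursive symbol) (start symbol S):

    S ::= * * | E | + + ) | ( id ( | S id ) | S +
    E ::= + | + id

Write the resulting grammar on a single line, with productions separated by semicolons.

Left recursion appears on S.
For S: α = {id ), +}, β = {* *, E, + + ), ( id (}. Rewrite as S → β S' and S' → α S' | ε.

S ::= * * S' | E S' | + + ) S' | ( id ( S'; E ::= + | + id; S' ::= id ) S' | + S' | epsilon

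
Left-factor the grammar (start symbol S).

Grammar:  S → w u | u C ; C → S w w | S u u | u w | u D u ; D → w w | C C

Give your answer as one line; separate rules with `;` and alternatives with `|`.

C has alternatives sharing prefix 'S': factor to C → S C' with C' → w w | u u.
C has alternatives sharing prefix 'u': factor to C → u C'' with C'' → w | D u.

S → w u | u C; C → S C' | u C''; D → w w | C C; C' → w w | u u; C'' → w | D u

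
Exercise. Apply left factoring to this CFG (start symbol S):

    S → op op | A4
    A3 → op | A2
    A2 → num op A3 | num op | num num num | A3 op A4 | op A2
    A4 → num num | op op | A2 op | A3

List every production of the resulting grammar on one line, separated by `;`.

A2 has alternatives sharing prefix 'num': factor to A2 → num A2' with A2' → op A3 | op | num num.
A2' has alternatives sharing prefix 'op': factor to A2' → op A2'' with A2'' → A3 | ε.

S → op op | A4; A3 → op | A2; A2 → A3 op A4 | op A2 | num A2'; A4 → num num | op op | A2 op | A3; A2' → num num | op A2''; A2'' → A3 | ε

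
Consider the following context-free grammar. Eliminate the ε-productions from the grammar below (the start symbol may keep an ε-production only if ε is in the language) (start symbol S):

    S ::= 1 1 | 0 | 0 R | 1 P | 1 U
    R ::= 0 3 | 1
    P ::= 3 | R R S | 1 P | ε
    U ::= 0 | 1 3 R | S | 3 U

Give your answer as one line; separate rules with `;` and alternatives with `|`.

S ::= 1 1 | 0 | 0 R | 1 P | 1 | 1 U; R ::= 0 3 | 1; P ::= 3 | R R S | 1 P | 1; U ::= 0 | 1 3 R | S | 3 U

Nullable set = {P}.
ε ∉ L(G), so no ε-production is kept.
For each production, add variants omitting each subset of nullable occurrences: S → 1 P gives 1 P | 1. P → 1 P gives 1 P | 1.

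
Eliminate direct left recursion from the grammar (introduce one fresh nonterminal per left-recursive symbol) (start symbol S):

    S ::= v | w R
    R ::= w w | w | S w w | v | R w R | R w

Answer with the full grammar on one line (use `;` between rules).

Directly left-recursive nonterminal: R.
For R: α = {w R, w}, β = {w w, w, S w w, v}. Rewrite as R → β R' and R' → α R' | ε.

S ::= v | w R; R ::= w w R' | w R' | S w w R' | v R'; R' ::= w R R' | w R' | ε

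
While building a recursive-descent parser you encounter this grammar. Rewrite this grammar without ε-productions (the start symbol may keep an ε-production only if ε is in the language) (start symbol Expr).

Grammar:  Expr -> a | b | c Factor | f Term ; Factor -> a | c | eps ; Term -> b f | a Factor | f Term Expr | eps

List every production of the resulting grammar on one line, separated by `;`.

The nullable symbols are {Factor, Term}.
ε ∉ L(G), so no ε-production is kept.
Expand every rule over subsets of its nullable positions: Expr → c Factor gives c Factor | c. Expr → f Term gives f Term | f. Term → a Factor gives a Factor | a. Term → f Term Expr gives f Term Expr | f Expr.

Expr -> a | b | c Factor | c | f Term | f; Factor -> a | c; Term -> b f | a Factor | a | f Term Expr | f Expr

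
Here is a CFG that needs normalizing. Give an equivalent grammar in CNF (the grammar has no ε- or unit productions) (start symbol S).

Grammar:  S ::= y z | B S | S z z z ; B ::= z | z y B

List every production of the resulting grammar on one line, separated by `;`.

S ::= X1 X2 | B S | S Y1; B ::= z | X2 Y3; X1 ::= y; X2 ::= z; Y1 ::= X2 Y2; Y2 ::= X2 X2; Y3 ::= X1 B

Introduce a nonterminal for each terminal appearing in a rule of length ≥ 2: X1 → y, X2 → z.
Binarize each right-hand side of length ≥ 3 by chaining fresh nonterminals (Y1, Y2, …): affected rules were S → S X2 X2 X2; B → X2 X1 B.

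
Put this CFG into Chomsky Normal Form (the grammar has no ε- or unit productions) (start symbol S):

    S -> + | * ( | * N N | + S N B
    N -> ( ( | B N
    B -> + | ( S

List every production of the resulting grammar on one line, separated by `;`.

S -> + | X1 X2 | X1 Y1 | X3 Y2; N -> X2 X2 | B N; B -> + | X2 S; X1 -> *; X2 -> (; X3 -> +; Y1 -> N N; Y2 -> S Y3; Y3 -> N B

Introduce a nonterminal for each terminal appearing in a rule of length ≥ 2: X1 → *, X2 → (, X3 → +.
Binarize each right-hand side of length ≥ 3 by chaining fresh nonterminals (Y1, Y2, …): affected rules were S → X1 N N; S → X3 S N B.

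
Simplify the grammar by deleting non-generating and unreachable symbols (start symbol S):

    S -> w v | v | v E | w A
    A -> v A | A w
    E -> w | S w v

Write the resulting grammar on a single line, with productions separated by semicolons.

Generating nonterminals: {E, S}.
Reachable from S after that: {E, S}.
Removed useless symbols: {A} and every production mentioning them.

S -> w v | v | v E; E -> w | S w v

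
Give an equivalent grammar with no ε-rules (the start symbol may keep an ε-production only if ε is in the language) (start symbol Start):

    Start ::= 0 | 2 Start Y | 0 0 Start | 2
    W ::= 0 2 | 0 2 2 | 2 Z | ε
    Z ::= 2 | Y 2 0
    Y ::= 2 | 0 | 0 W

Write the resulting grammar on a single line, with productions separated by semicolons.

Start ::= 0 | 2 Start Y | 0 0 Start | 2; W ::= 0 2 | 0 2 2 | 2 Z; Z ::= 2 | Y 2 0; Y ::= 2 | 0 | 0 W

The nullable symbols are {W}.
ε ∉ L(G), so no ε-production is kept.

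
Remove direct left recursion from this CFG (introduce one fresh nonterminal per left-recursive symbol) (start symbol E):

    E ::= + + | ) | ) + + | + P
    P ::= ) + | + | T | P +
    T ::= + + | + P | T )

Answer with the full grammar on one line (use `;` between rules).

Left recursion appears on P, T.
For P: α = {+}, β = {) +, +, T}. Rewrite as P → β P' and P' → α P' | ε.
For T: α = {)}, β = {+ +, + P}. Rewrite as T → β T' and T' → α T' | ε.

E ::= + + | ) | ) + + | + P; P ::= ) + P' | + P' | T P'; T ::= + + T' | + P T'; P' ::= + P' | ε; T' ::= ) T' | ε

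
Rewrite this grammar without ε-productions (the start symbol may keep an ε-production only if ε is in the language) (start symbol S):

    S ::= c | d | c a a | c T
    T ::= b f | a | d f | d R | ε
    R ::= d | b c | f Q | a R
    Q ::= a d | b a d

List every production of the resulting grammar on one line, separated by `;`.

S ::= c | d | c a a | c T; T ::= b f | a | d f | d R; R ::= d | b c | f Q | a R; Q ::= a d | b a d

The nullable symbols are {T}.
ε ∉ L(G), so no ε-production is kept.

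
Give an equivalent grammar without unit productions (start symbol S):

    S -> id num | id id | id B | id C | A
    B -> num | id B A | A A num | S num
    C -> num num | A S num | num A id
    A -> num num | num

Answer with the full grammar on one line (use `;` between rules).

Unit pairs: S ⇒* {A}.
Replace each nonterminal's rules with the union of the non-unit rules of every nonterminal it unit-derives.

S -> id num | id id | id B | id C | num num | num; B -> num | id B A | A A num | S num; C -> num num | A S num | num A id; A -> num num | num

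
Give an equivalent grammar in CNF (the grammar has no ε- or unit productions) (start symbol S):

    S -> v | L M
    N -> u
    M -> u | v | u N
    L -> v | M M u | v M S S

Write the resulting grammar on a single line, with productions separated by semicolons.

Introduce a nonterminal for each terminal appearing in a rule of length ≥ 2: X1 → u, X2 → v.
Binarize each right-hand side of length ≥ 3 by chaining fresh nonterminals (Y1, Y2, …): affected rules were L → M M X1; L → X2 M S S.

S -> v | L M; N -> u; M -> u | v | X1 N; L -> v | M Y1 | X2 Y2; X1 -> u; X2 -> v; Y1 -> M X1; Y2 -> M Y3; Y3 -> S S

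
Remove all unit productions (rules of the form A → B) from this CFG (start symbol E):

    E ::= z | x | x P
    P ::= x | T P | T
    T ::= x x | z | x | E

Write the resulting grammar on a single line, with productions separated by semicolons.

E ::= z | x | x P; P ::= z | x | x P | T P | x x; T ::= z | x | x P | x x

Unit pairs: P ⇒* {E, T}; T ⇒* {E}.
Replace each nonterminal's rules with the union of the non-unit rules of every nonterminal it unit-derives.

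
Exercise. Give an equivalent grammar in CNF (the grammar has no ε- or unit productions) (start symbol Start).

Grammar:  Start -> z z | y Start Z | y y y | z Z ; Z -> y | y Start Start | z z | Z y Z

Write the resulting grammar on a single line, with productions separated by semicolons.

Introduce a nonterminal for each terminal appearing in a rule of length ≥ 2: X1 → z, X2 → y.
Binarize each right-hand side of length ≥ 3 by chaining fresh nonterminals (Y1, Y2, …): affected rules were Start → X2 Start Z; Start → X2 X2 X2; Z → X2 Start Start; Z → Z X2 Z.

Start -> X1 X1 | X2 Y1 | X2 Y2 | X1 Z; Z -> y | X2 Y3 | X1 X1 | Z Y4; X1 -> z; X2 -> y; Y1 -> Start Z; Y2 -> X2 X2; Y3 -> Start Start; Y4 -> X2 Z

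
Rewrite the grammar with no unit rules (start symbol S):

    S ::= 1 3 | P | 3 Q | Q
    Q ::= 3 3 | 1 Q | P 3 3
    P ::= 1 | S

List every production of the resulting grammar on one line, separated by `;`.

Unit pairs: P ⇒* {Q, S}; S ⇒* {P, Q}.
Replace each nonterminal's rules with the union of the non-unit rules of every nonterminal it unit-derives.

S ::= 1 3 | 3 Q | 1 | 3 3 | 1 Q | P 3 3; Q ::= 3 3 | 1 Q | P 3 3; P ::= 1 3 | 3 Q | 1 | 3 3 | 1 Q | P 3 3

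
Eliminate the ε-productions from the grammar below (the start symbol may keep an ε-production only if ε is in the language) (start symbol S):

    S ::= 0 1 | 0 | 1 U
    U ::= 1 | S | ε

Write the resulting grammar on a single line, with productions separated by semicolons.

The nullable symbols are {U}.
ε ∉ L(G), so no ε-production is kept.
For each production, add variants omitting each subset of nullable occurrences: S → 1 U gives 1 U | 1.

S ::= 0 1 | 0 | 1 U | 1; U ::= 1 | S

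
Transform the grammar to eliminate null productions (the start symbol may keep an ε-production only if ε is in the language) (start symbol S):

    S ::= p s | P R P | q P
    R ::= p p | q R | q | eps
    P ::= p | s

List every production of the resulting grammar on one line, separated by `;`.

The nullable symbols are {R}.
ε ∉ L(G), so no ε-production is kept.
Expand every rule over subsets of its nullable positions: S → P R P gives P R P | P P. R → q R gives q R | q.

S ::= p s | P R P | P P | q P; R ::= p p | q R | q; P ::= p | s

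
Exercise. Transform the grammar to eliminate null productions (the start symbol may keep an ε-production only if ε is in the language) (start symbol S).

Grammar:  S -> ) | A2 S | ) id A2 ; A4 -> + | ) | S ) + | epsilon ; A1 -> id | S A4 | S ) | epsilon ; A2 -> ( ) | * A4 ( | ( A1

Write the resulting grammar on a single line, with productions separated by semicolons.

S -> ) | A2 S | ) id A2; A4 -> + | ) | S ) +; A1 -> id | S A4 | S | S ); A2 -> ( ) | * A4 ( | * ( | ( A1 | (

The nullable symbols are {A1, A4}.
ε ∉ L(G), so no ε-production is kept.
Expand every rule over subsets of its nullable positions: A1 → S A4 gives S A4 | S. A2 → * A4 ( gives * A4 ( | * (. A2 → ( A1 gives ( A1 | (.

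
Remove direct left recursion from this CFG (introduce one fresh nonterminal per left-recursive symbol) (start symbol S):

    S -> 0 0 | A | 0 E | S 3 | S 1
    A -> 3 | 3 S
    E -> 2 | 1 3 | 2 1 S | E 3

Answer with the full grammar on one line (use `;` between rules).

S -> 0 0 S' | A S' | 0 E S'; A -> 3 | 3 S; E -> 2 E' | 1 3 E' | 2 1 S E'; S' -> 3 S' | 1 S' | ε; E' -> 3 E' | ε

Left recursion appears on S, E.
For S: α = {3, 1}, β = {0 0, A, 0 E}. Rewrite as S → β S' and S' → α S' | ε.
For E: α = {3}, β = {2, 1 3, 2 1 S}. Rewrite as E → β E' and E' → α E' | ε.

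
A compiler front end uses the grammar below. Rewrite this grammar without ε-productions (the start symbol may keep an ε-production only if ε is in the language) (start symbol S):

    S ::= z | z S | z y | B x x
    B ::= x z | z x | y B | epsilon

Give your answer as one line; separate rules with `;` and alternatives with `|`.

The nullable symbols are {B}.
ε ∉ L(G), so no ε-production is kept.
Add the nullable-subset variants: S → B x x gives B x x | x x. B → y B gives y B | y.

S ::= z | z S | z y | B x x | x x; B ::= x z | z x | y B | y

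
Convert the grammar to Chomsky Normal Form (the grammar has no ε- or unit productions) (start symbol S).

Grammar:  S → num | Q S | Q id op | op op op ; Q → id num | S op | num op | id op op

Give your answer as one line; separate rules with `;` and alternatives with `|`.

Introduce a nonterminal for each terminal appearing in a rule of length ≥ 2: X1 → id, X2 → op, X3 → num.
Binarize each right-hand side of length ≥ 3 by chaining fresh nonterminals (Y1, Y2, …): affected rules were S → Q X1 X2; S → X2 X2 X2; Q → X1 X2 X2.

S → num | Q S | Q Y1 | X2 Y2; Q → X1 X3 | S X2 | X3 X2 | X1 Y3; X1 → id; X2 → op; X3 → num; Y1 → X1 X2; Y2 → X2 X2; Y3 → X2 X2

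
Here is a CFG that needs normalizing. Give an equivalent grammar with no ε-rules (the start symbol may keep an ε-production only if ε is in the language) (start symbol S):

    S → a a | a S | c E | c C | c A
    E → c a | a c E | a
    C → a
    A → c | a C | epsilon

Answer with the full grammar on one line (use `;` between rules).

S → a a | a S | c E | c C | c A | c; E → c a | a c E | a; C → a; A → c | a C

Nullable nonterminals: {A}.
ε ∉ L(G), so no ε-production is kept.
Add the nullable-subset variants: S → c A gives c A | c.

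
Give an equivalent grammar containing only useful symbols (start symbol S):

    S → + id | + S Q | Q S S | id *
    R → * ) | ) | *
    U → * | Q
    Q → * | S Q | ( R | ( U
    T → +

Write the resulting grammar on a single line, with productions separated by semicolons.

S → + id | + S Q | Q S S | id *; R → * ) | ) | *; U → * | Q; Q → * | S Q | ( R | ( U

Generating nonterminals: {Q, R, S, T, U}.
Reachable from S after that: {Q, R, S, U}.
Removed useless symbols: {T} and every production mentioning them.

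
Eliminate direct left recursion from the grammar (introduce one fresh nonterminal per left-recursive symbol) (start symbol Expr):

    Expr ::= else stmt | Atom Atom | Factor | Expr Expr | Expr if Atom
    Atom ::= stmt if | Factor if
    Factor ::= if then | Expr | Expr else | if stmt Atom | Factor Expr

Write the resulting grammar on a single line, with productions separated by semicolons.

Directly left-recursive nonterminals: Expr, Factor.
For Expr: α = {Expr, if Atom}, β = {else stmt, Atom Atom, Factor}. Rewrite as Expr → β Expr1 and Expr1 → α Expr1 | ε.
For Factor: α = {Expr}, β = {if then, Expr, Expr else, if stmt Atom}. Rewrite as Factor → β Factor1 and Factor1 → α Factor1 | ε.

Expr ::= else stmt Expr1 | Atom Atom Expr1 | Factor Expr1; Atom ::= stmt if | Factor if; Factor ::= if then Factor1 | Expr Factor1 | Expr else Factor1 | if stmt Atom Factor1; Expr1 ::= Expr Expr1 | if Atom Expr1 | ε; Factor1 ::= Expr Factor1 | ε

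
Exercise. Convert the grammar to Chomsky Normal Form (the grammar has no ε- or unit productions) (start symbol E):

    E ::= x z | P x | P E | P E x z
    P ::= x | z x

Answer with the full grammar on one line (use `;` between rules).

E ::= X1 X2 | P X1 | P E | P Y1; P ::= x | X2 X1; X1 ::= x; X2 ::= z; Y1 ::= E Y2; Y2 ::= X1 X2

Introduce a nonterminal for each terminal appearing in a rule of length ≥ 2: X1 → x, X2 → z.
Binarize each right-hand side of length ≥ 3 by chaining fresh nonterminals (Y1, Y2, …): affected rules were E → P E X1 X2.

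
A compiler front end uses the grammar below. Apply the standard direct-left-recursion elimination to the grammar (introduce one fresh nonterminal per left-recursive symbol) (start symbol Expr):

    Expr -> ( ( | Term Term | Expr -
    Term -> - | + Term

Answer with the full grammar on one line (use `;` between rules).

Expr -> ( ( Expr1 | Term Term Expr1; Term -> - | + Term; Expr1 -> - Expr1 | ε

Directly left-recursive nonterminal: Expr.
For Expr: α = {-}, β = {( (, Term Term}. Rewrite as Expr → β Expr1 and Expr1 → α Expr1 | ε.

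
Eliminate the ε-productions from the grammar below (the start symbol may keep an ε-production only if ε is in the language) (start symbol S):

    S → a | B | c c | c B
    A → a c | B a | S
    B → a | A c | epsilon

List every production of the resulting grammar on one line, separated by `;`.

The nullable symbols are {A, B, S}.
ε ∈ L(G) since S is nullable, so keep S → ε.
For each production, add variants omitting each subset of nullable occurrences: S → c B gives c B | c. A → B a gives B a | a. B → A c gives A c | c.

S → a | B | c c | c B | c | ε; A → a c | B a | a | S; B → a | A c | c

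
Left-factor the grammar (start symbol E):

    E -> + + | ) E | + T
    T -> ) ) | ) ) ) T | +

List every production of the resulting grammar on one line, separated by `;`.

E -> ) E | + E'; T -> + | ) ) T'; E' -> + | T; T' -> ε | ) T

E has alternatives sharing prefix '+': factor to E → + E' with E' → + | T.
T has alternatives sharing prefix ') )': factor to T → ) ) T' with T' → ε | ) T.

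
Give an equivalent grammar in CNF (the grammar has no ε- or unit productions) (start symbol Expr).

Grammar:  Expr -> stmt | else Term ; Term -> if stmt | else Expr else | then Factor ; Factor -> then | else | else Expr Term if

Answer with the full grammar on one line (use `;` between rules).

Introduce a nonterminal for each terminal appearing in a rule of length ≥ 2: X1 → else, X2 → if, X3 → stmt, X4 → then.
Binarize each right-hand side of length ≥ 3 by chaining fresh nonterminals (Y1, Y2, …): affected rules were Term → X1 Expr X1; Factor → X1 Expr Term X2.

Expr -> stmt | X1 Term; Term -> X2 X3 | X1 Y1 | X4 Factor; Factor -> then | else | X1 Y2; X1 -> else; X2 -> if; X3 -> stmt; X4 -> then; Y1 -> Expr X1; Y2 -> Expr Y3; Y3 -> Term X2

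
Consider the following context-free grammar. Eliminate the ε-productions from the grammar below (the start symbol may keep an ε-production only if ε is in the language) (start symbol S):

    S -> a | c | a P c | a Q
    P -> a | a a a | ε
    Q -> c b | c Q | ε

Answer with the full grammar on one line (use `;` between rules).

Nullable nonterminals: {P, Q}.
ε ∉ L(G), so no ε-production is kept.
Add the nullable-subset variants: S → a P c gives a P c | a c. Q → c Q gives c Q | c.

S -> a | c | a P c | a c | a Q; P -> a | a a a; Q -> c b | c Q | c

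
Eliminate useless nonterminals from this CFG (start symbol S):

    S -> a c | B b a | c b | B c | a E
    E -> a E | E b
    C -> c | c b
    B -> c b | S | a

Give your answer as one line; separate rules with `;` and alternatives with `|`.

Generating nonterminals: {B, C, S}.
Reachable from S after that: {B, S}.
Removed useless symbols: {C, E} and every production mentioning them.

S -> a c | B b a | c b | B c; B -> c b | S | a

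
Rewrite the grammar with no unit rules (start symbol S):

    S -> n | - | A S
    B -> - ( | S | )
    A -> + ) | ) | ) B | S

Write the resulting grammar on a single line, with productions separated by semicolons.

S -> n | - | A S; B -> - ( | ) | n | - | A S; A -> n | - | A S | + ) | ) | ) B

Unit pairs: A ⇒* {S}; B ⇒* {S}.
Replace each nonterminal's rules with the union of the non-unit rules of every nonterminal it unit-derives.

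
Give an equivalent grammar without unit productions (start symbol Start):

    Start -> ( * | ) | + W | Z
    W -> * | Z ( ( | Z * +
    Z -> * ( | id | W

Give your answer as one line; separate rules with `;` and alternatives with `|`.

Unit pairs: Start ⇒* {W, Z}; Z ⇒* {W}.
For every A with A ⇒* B via unit rules, add B's non-unit alternatives to A; then delete every rule of the form X → Y.

Start -> * ( | id | ( * | ) | + W | * | Z ( ( | Z * +; W -> * | Z ( ( | Z * +; Z -> * ( | id | * | Z ( ( | Z * +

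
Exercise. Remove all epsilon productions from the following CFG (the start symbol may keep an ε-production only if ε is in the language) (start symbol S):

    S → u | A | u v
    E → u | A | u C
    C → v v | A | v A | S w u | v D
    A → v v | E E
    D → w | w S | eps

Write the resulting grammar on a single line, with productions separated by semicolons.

S → u | A | u v; E → u | A | u C; C → v v | A | v A | S w u | v D | v; A → v v | E E; D → w | w S

The nullable symbols are {D}.
ε ∉ L(G), so no ε-production is kept.
For each production, add variants omitting each subset of nullable occurrences: C → v D gives v D | v.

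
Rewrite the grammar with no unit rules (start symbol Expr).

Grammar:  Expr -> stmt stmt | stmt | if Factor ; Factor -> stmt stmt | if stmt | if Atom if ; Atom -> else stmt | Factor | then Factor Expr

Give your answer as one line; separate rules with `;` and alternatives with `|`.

Expr -> stmt stmt | stmt | if Factor; Factor -> stmt stmt | if stmt | if Atom if; Atom -> else stmt | then Factor Expr | stmt stmt | if stmt | if Atom if

Unit pairs: Atom ⇒* {Factor}.
For every A with A ⇒* B via unit rules, add B's non-unit alternatives to A; then delete every rule of the form X → Y.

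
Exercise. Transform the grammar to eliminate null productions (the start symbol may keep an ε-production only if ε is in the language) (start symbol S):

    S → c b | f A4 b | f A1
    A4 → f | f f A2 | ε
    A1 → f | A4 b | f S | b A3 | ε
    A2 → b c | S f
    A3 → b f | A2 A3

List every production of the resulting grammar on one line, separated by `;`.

The nullable symbols are {A1, A4}.
ε ∉ L(G), so no ε-production is kept.
Expand every rule over subsets of its nullable positions: S → f A4 b gives f A4 b | f b. S → f A1 gives f A1 | f. A1 → A4 b gives A4 b | b.

S → c b | f A4 b | f b | f A1 | f; A4 → f | f f A2; A1 → f | A4 b | b | f S | b A3; A2 → b c | S f; A3 → b f | A2 A3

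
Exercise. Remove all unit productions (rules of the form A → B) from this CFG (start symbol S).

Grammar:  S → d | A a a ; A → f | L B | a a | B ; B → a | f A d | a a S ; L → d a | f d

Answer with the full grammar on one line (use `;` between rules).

S → d | A a a; A → a | f A d | a a S | f | L B | a a; B → a | f A d | a a S; L → d a | f d

Unit pairs: A ⇒* {B}.
Replace each nonterminal's rules with the union of the non-unit rules of every nonterminal it unit-derives.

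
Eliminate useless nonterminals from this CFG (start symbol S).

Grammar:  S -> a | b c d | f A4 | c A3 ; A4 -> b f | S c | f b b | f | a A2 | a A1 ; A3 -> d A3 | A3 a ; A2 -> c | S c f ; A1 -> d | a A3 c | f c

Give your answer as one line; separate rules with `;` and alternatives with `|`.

Generating nonterminals: {A1, A2, A4, S}.
Reachable from S after that: {A1, A2, A4, S}.
Removed useless symbols: {A3} and every production mentioning them.

S -> a | b c d | f A4; A4 -> b f | S c | f b b | f | a A2 | a A1; A2 -> c | S c f; A1 -> d | f c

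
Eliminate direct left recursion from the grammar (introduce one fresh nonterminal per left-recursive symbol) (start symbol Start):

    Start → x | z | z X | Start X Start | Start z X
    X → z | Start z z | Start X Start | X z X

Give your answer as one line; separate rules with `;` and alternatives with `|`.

Start, X are directly left-recursive.
For Start: α = {X Start, z X}, β = {x, z, z X}. Rewrite as Start → β Start1 and Start1 → α Start1 | ε.
For X: α = {z X}, β = {z, Start z z, Start X Start}. Rewrite as X → β X1 and X1 → α X1 | ε.

Start → x Start1 | z Start1 | z X Start1; X → z X1 | Start z z X1 | Start X Start X1; Start1 → X Start Start1 | z X Start1 | eps; X1 → z X X1 | eps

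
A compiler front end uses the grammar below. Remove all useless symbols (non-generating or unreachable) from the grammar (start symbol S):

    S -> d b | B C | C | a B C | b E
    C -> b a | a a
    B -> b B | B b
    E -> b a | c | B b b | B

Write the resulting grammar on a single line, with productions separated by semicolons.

Generating nonterminals: {C, E, S}.
Reachable from S after that: {C, E, S}.
Removed useless symbols: {B} and every production mentioning them.

S -> d b | C | b E; C -> b a | a a; E -> b a | c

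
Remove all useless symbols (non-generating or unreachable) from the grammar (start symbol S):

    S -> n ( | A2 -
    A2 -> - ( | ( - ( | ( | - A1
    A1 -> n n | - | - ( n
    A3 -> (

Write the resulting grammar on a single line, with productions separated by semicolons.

S -> n ( | A2 -; A2 -> - ( | ( - ( | ( | - A1; A1 -> n n | - | - ( n

Generating nonterminals: {A1, A2, A3, S}.
Reachable from S after that: {A1, A2, S}.
Removed useless symbols: {A3} and every production mentioning them.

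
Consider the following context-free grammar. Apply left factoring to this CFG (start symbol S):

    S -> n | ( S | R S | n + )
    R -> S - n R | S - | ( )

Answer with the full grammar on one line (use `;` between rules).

S has alternatives sharing prefix 'n': factor to S → n S' with S' → ε | + ).
R has alternatives sharing prefix 'S -': factor to R → S - R' with R' → n R | ε.

S -> ( S | R S | n S'; R -> ( ) | S - R'; S' -> ε | + ); R' -> n R | ε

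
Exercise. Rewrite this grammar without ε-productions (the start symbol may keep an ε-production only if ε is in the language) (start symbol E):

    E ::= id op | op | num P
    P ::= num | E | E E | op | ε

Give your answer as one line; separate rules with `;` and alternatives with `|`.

Nullable set = {P}.
ε ∉ L(G), so no ε-production is kept.
Add the nullable-subset variants: E → num P gives num P | num.

E ::= id op | op | num P | num; P ::= num | E | E E | op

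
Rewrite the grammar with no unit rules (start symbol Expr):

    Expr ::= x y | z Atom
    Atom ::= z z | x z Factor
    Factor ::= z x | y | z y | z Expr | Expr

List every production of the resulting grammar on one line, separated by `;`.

Unit pairs: Factor ⇒* {Expr}.
Replace each nonterminal's rules with the union of the non-unit rules of every nonterminal it unit-derives.

Expr ::= x y | z Atom; Atom ::= z z | x z Factor; Factor ::= z x | y | z y | z Expr | x y | z Atom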